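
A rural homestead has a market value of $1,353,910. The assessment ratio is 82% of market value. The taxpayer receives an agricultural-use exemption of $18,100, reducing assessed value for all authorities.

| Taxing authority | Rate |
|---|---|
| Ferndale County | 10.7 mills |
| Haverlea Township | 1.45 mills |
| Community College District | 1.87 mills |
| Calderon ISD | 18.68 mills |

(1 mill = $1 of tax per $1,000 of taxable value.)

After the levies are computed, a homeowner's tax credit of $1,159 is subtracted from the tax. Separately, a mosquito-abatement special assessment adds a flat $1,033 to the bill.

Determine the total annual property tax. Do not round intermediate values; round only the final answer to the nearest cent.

Assessed value = $1,353,910 × 0.82 = $1,110,206.2
Taxable value = $1,110,206.2 − $18,100 = $1,092,106.2
Ferndale County: $1,092,106.2 × 0.0107 = $11,685.53634
Haverlea Township: $1,092,106.2 × 0.00145 = $1,583.55399
Community College District: $1,092,106.2 × 0.00187 = $2,042.238594
Calderon ISD: $1,092,106.2 × 0.01868 = $20,400.543816
Levies subtotal = $35,711.87274
After credit = $35,711.87274 − $1,159 = $34,552.87274
Total = $34,552.87274 + $1,033 = $35,585.87274

$35,585.87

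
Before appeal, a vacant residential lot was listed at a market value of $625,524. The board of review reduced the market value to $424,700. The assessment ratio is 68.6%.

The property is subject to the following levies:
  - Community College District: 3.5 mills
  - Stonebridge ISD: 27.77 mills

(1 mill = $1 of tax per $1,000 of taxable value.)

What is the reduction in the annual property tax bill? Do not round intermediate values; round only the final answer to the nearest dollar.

$4,308

Old assessed value = $625,524 × 0.686 = $429,109.464
New assessed value = $424,700 × 0.686 = $291,344.2
Combined rate = 0.0035 + 0.02777 = 0.03127
Old tax = $429,109.464 × 0.03127 = $13,418.25293928
New tax = $291,344.2 × 0.03127 = $9,110.333134
Reduction = $13,418.25293928 − $9,110.333134 = $4,307.91980528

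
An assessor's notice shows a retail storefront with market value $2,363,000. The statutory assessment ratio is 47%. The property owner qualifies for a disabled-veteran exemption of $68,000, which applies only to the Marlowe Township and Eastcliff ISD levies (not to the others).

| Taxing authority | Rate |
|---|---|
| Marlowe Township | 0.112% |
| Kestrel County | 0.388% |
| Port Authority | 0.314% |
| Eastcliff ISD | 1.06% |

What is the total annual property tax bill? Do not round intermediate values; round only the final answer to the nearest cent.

Assessed value = $2,363,000 × 0.47 = $1,110,610
Marlowe Township: ($1,110,610 − $68,000) × 0.00112 = $1,042,610 × 0.00112 = $1,167.7232
Kestrel County: $1,110,610 × 0.00388 = $4,309.1668
Port Authority: $1,110,610 × 0.00314 = $3,487.3154
Eastcliff ISD: ($1,110,610 − $68,000) × 0.0106 = $1,042,610 × 0.0106 = $11,051.666
Total = $20,015.8714

$20,015.87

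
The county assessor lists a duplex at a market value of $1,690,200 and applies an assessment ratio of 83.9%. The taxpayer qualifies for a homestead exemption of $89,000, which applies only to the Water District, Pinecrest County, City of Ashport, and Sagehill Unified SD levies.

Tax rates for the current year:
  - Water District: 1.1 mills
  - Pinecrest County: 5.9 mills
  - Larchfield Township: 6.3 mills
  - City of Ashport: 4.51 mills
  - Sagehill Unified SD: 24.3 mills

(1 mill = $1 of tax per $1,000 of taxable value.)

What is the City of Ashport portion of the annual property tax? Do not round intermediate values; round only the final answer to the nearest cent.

Assessed value = $1,690,200 × 0.839 = $1,418,077.8
City of Ashport taxable value = $1,418,077.8 − $89,000 = $1,329,077.8
City of Ashport levy = $1,329,077.8 × 0.00451 = $5,994.140878

$5,994.14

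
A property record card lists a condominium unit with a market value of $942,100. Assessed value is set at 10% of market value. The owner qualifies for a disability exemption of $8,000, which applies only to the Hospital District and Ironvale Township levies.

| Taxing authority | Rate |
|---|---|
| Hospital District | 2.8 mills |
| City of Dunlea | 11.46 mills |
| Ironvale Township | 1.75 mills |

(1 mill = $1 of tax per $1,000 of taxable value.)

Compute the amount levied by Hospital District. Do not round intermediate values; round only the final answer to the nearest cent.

Assessed value = $942,100 × 0.1 = $94,210
Hospital District taxable value = $94,210 − $8,000 = $86,210
Hospital District levy = $86,210 × 0.0028 = $241.388

$241.39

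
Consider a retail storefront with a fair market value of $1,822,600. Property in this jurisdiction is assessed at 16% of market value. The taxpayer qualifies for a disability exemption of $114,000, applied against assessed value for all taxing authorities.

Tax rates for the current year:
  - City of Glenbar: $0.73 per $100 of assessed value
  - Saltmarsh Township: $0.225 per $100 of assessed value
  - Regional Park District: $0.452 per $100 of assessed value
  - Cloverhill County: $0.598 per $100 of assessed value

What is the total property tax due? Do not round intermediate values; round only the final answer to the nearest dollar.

$3,561

Assessed value = $1,822,600 × 0.16 = $291,616
Taxable value = $291,616 − $114,000 = $177,616
City of Glenbar: $177,616 × 0.0073 = $1,296.5968
Saltmarsh Township: $177,616 × 0.00225 = $399.636
Regional Park District: $177,616 × 0.00452 = $802.82432
Cloverhill County: $177,616 × 0.00598 = $1,062.14368
Total = $1,296.5968 + $399.636 + $802.82432 + $1,062.14368 = $3,561.2008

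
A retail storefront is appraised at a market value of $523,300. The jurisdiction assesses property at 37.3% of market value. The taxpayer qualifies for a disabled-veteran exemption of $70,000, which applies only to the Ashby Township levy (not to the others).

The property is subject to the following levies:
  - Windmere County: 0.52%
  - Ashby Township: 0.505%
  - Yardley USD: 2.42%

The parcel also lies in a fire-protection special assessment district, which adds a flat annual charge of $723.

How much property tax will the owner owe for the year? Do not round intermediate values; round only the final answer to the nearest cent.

Assessed value = $523,300 × 0.373 = $195,190.9
Windmere County: $195,190.9 × 0.0052 = $1,014.99268
Ashby Township: ($195,190.9 − $70,000) × 0.00505 = $125,190.9 × 0.00505 = $632.214045
Yardley USD: $195,190.9 × 0.0242 = $4,723.61978
Levies subtotal = $6,370.826505
Total = $6,370.826505 + $723 = $7,093.826505

$7,093.83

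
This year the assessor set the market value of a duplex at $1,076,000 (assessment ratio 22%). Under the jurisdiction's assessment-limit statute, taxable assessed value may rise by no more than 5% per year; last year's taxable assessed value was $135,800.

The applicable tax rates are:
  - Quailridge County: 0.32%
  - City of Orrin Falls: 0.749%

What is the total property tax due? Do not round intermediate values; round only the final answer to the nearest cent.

$1,524.29

Uncapped assessed value = $1,076,000 × 0.22 = $236,720
Cap limit = $135,800 × 1.05 = $142,590
Taxable assessed value = min($236,720, $142,590) = $142,590 (cap binds)
Quailridge County: $142,590 × 0.0032 = $456.288
City of Orrin Falls: $142,590 × 0.00749 = $1,067.9991
Total = $1,524.2871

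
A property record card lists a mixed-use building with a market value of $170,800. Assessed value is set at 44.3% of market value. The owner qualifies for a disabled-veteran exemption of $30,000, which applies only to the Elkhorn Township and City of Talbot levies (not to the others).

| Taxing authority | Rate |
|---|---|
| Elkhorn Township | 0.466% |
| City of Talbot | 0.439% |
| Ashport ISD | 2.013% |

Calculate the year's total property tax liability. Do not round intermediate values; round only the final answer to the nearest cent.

$1,936.39

Assessed value = $170,800 × 0.443 = $75,664.4
Elkhorn Township: ($75,664.4 − $30,000) × 0.00466 = $45,664.4 × 0.00466 = $212.796104
City of Talbot: ($75,664.4 − $30,000) × 0.00439 = $45,664.4 × 0.00439 = $200.466716
Ashport ISD: $75,664.4 × 0.02013 = $1,523.124372
Total = $1,936.387192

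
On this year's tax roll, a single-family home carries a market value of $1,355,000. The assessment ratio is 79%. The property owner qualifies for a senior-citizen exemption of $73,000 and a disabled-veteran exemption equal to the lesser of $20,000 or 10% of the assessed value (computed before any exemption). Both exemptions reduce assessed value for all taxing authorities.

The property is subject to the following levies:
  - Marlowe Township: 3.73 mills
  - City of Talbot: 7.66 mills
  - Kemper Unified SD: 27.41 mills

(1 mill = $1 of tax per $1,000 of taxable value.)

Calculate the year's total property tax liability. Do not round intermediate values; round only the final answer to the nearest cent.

$37,925.06

Assessed value = $1,355,000 × 0.79 = $1,070,450
Disabled-veteran exemption = min($20,000, 10% × $1,070,450) = min($20,000, $107,045) = $20,000 (dollar cap binds)
Taxable value = $1,070,450 − $73,000 − $20,000 = $977,450
Marlowe Township: $977,450 × 0.00373 = $3,645.8885
City of Talbot: $977,450 × 0.00766 = $7,487.267
Kemper Unified SD: $977,450 × 0.02741 = $26,791.9045
Total = $37,925.06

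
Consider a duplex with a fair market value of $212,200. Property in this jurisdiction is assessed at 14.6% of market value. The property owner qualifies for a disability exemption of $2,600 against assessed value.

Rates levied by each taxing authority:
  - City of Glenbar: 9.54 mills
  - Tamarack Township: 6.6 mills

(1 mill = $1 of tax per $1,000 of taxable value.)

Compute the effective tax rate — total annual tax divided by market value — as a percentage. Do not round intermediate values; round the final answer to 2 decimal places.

0.22%

Assessed value = $212,200 × 0.146 = $30,981.2
Taxable value = $30,981.2 − $2,600 = $28,381.2
City of Glenbar: $28,381.2 × 0.00954 = $270.756648
Tamarack Township: $28,381.2 × 0.0066 = $187.31592
Total tax = $458.072568
Effective rate = $458.072568 ÷ $212,200 = 0.22% of market value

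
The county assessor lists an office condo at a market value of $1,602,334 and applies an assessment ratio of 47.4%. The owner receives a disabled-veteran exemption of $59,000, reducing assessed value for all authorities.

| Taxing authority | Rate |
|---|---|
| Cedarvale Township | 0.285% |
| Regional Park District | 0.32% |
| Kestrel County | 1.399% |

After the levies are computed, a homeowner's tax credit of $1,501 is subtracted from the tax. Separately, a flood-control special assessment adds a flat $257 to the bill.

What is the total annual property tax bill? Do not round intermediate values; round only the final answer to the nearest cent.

$12,794.15

Assessed value = $1,602,334 × 0.474 = $759,506.316
Taxable value = $759,506.316 − $59,000 = $700,506.316
Cedarvale Township: $700,506.316 × 0.00285 = $1,996.4430006
Regional Park District: $700,506.316 × 0.0032 = $2,241.6202112
Kestrel County: $700,506.316 × 0.01399 = $9,800.08336084
Levies subtotal = $14,038.14657264
After credit = $14,038.14657264 − $1,501 = $12,537.14657264
Total = $12,537.14657264 + $257 = $12,794.14657264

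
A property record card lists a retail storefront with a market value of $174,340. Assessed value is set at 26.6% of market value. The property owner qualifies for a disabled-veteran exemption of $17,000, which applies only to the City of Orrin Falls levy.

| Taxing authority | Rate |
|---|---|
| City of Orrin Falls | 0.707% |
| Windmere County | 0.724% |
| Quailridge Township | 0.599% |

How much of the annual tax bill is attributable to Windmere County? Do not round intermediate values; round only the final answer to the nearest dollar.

$336

Assessed value = $174,340 × 0.266 = $46,374.44
Windmere County taxable value = $46,374.44 (exemption does not apply)
Windmere County levy = $46,374.44 × 0.00724 = $335.7509456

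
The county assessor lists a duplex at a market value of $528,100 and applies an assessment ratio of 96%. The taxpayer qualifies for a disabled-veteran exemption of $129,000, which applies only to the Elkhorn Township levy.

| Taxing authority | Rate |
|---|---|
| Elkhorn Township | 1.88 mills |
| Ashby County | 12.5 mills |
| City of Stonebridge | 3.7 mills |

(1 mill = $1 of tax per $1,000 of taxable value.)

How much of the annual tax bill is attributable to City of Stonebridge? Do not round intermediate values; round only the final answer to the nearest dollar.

Assessed value = $528,100 × 0.96 = $506,976
City of Stonebridge taxable value = $506,976 (exemption does not apply)
City of Stonebridge levy = $506,976 × 0.0037 = $1,875.8112

$1,876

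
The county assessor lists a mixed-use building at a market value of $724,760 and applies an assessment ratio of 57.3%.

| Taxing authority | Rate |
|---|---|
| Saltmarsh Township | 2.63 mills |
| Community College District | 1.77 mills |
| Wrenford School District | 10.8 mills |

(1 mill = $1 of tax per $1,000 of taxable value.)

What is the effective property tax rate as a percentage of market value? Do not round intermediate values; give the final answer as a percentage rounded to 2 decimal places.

0.87%

Assessed value = $724,760 × 0.573 = $415,287.48
Saltmarsh Township: $415,287.48 × 0.00263 = $1,092.2060724
Community College District: $415,287.48 × 0.00177 = $735.0588396
Wrenford School District: $415,287.48 × 0.0108 = $4,485.104784
Total tax = $6,312.369696
Effective rate = $6,312.369696 ÷ $724,760 = 0.87% of market value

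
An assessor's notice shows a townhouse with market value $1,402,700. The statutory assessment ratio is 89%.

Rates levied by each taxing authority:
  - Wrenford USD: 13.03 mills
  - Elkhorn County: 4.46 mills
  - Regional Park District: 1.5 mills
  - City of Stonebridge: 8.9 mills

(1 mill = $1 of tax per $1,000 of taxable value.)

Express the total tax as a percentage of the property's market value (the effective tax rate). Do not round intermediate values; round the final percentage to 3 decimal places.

Assessed value = $1,402,700 × 0.89 = $1,248,403
Wrenford USD: $1,248,403 × 0.01303 = $16,266.69109
Elkhorn County: $1,248,403 × 0.00446 = $5,567.87738
Regional Park District: $1,248,403 × 0.0015 = $1,872.6045
City of Stonebridge: $1,248,403 × 0.0089 = $11,110.7867
Total tax = $34,817.95967
Effective rate = $34,817.95967 ÷ $1,402,700 = 2.482% of market value

2.482%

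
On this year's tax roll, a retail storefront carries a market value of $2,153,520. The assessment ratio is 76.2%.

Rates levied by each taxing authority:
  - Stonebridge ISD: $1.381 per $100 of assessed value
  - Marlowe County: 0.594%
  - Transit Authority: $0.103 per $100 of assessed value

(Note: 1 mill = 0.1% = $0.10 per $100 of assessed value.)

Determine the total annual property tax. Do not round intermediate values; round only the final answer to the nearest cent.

Assessed value = $2,153,520 × 0.762 = $1,640,982.24
Stonebridge ISD: $1,640,982.24 × 0.01381 = $22,661.9647344
Marlowe County: $1,640,982.24 × 0.00594 = $9,747.4345056
Transit Authority: $1,640,982.24 × 0.00103 = $1,690.2117072
Total = $34,099.6109472

$34,099.61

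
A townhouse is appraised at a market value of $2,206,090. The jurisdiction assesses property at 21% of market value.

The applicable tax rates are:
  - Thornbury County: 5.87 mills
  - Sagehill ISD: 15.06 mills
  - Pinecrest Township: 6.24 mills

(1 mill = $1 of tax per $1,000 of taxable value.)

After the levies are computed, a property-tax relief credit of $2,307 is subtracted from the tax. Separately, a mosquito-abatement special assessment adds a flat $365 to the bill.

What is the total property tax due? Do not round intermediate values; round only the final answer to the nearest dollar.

Assessed value = $2,206,090 × 0.21 = $463,278.9
Thornbury County: $463,278.9 × 0.00587 = $2,719.447143
Sagehill ISD: $463,278.9 × 0.01506 = $6,976.980234
Pinecrest Township: $463,278.9 × 0.00624 = $2,890.860336
Levies subtotal = $12,587.287713
After credit = $12,587.287713 − $2,307 = $10,280.287713
Total = $10,280.287713 + $365 = $10,645.287713

$10,645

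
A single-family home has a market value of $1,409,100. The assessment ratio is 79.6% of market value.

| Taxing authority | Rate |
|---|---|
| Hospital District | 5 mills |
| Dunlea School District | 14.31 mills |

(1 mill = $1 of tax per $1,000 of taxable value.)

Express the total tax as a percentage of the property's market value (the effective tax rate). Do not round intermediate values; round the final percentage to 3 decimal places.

Assessed value = $1,409,100 × 0.796 = $1,121,643.6
Hospital District: $1,121,643.6 × 0.005 = $5,608.218
Dunlea School District: $1,121,643.6 × 0.01431 = $16,050.719916
Total tax = $21,658.937916
Effective rate = $21,658.937916 ÷ $1,409,100 = 1.537% of market value

1.537%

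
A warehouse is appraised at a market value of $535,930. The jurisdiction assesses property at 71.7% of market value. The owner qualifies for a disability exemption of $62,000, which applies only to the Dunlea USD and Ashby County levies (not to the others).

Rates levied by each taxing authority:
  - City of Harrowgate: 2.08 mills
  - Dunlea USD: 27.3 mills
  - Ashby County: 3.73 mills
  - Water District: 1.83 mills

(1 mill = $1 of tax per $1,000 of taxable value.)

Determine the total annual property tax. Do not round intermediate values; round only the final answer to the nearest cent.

$11,502.25

Assessed value = $535,930 × 0.717 = $384,261.81
City of Harrowgate: $384,261.81 × 0.00208 = $799.2645648
Dunlea USD: ($384,261.81 − $62,000) × 0.0273 = $322,261.81 × 0.0273 = $8,797.747413
Ashby County: ($384,261.81 − $62,000) × 0.00373 = $322,261.81 × 0.00373 = $1,202.0365513
Water District: $384,261.81 × 0.00183 = $703.1991123
Total = $11,502.2476414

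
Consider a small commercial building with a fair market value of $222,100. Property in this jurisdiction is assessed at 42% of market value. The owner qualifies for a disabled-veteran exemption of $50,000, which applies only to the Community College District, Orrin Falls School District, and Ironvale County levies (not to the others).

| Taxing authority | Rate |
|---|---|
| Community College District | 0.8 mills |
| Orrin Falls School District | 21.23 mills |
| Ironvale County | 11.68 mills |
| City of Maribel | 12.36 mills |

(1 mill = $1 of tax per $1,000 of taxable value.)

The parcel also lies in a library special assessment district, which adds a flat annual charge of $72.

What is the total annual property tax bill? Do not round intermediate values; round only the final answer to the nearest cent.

$2,684.00

Assessed value = $222,100 × 0.42 = $93,282
Community College District: ($93,282 − $50,000) × 0.0008 = $43,282 × 0.0008 = $34.6256
Orrin Falls School District: ($93,282 − $50,000) × 0.02123 = $43,282 × 0.02123 = $918.87686
Ironvale County: ($93,282 − $50,000) × 0.01168 = $43,282 × 0.01168 = $505.53376
City of Maribel: $93,282 × 0.01236 = $1,152.96552
Levies subtotal = $2,612.00174
Total = $2,612.00174 + $72 = $2,684.00174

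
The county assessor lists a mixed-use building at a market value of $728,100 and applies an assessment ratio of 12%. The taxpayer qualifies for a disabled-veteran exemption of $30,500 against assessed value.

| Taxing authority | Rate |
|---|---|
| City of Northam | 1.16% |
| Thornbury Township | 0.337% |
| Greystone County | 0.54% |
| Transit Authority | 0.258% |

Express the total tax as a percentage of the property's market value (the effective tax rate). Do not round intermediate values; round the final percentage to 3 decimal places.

Assessed value = $728,100 × 0.12 = $87,372
Taxable value = $87,372 − $30,500 = $56,872
City of Northam: $56,872 × 0.0116 = $659.7152
Thornbury Township: $56,872 × 0.00337 = $191.65864
Greystone County: $56,872 × 0.0054 = $307.1088
Transit Authority: $56,872 × 0.00258 = $146.72976
Total tax = $1,305.2124
Effective rate = $1,305.2124 ÷ $728,100 = 0.179% of market value

0.179%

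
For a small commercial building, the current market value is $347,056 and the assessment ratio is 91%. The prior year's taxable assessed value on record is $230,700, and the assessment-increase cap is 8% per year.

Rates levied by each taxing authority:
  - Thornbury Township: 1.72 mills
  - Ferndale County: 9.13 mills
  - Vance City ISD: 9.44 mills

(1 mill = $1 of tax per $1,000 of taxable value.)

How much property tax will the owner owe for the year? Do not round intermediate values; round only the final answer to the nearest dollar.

$5,055

Uncapped assessed value = $347,056 × 0.91 = $315,820.96
Cap limit = $230,700 × 1.08 = $249,156
Taxable assessed value = min($315,820.96, $249,156) = $249,156 (cap binds)
Thornbury Township: $249,156 × 0.00172 = $428.54832
Ferndale County: $249,156 × 0.00913 = $2,274.79428
Vance City ISD: $249,156 × 0.00944 = $2,352.03264
Total = $5,055.37524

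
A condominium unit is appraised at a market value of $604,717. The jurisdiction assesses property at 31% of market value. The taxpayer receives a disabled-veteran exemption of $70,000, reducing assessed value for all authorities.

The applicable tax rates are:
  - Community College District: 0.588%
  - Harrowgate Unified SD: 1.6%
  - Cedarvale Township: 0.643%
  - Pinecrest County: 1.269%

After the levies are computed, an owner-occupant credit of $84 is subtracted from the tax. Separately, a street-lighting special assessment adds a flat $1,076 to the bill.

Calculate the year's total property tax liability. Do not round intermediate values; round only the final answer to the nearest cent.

Assessed value = $604,717 × 0.31 = $187,462.27
Taxable value = $187,462.27 − $70,000 = $117,462.27
Community College District: $117,462.27 × 0.00588 = $690.6781476
Harrowgate Unified SD: $117,462.27 × 0.016 = $1,879.39632
Cedarvale Township: $117,462.27 × 0.00643 = $755.2823961
Pinecrest County: $117,462.27 × 0.01269 = $1,490.5962063
Levies subtotal = $4,815.95307
After credit = $4,815.95307 − $84 = $4,731.95307
Total = $4,731.95307 + $1,076 = $5,807.95307

$5,807.95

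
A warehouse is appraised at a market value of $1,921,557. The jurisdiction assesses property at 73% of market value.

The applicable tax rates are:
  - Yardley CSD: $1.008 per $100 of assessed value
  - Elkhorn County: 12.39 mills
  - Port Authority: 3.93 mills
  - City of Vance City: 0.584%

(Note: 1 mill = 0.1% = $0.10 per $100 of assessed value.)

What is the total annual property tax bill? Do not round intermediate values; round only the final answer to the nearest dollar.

Assessed value = $1,921,557 × 0.73 = $1,402,736.61
Yardley CSD: $1,402,736.61 × 0.01008 = $14,139.5850288
Elkhorn County: $1,402,736.61 × 0.01239 = $17,379.9065979
Port Authority: $1,402,736.61 × 0.00393 = $5,512.7548773
City of Vance City: $1,402,736.61 × 0.00584 = $8,191.9818024
Total = $45,224.2283064

$45,224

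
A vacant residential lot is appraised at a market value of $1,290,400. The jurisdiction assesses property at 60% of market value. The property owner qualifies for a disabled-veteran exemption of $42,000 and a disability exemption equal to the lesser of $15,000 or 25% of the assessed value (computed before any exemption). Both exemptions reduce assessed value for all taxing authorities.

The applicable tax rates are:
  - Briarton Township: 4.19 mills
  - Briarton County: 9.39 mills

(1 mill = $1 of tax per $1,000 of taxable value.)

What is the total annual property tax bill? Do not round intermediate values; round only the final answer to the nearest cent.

Assessed value = $1,290,400 × 0.6 = $774,240
Disability exemption = min($15,000, 25% × $774,240) = min($15,000, $193,560) = $15,000 (dollar cap binds)
Taxable value = $774,240 − $42,000 − $15,000 = $717,240
Briarton Township: $717,240 × 0.00419 = $3,005.2356
Briarton County: $717,240 × 0.00939 = $6,734.8836
Total = $9,740.1192

$9,740.12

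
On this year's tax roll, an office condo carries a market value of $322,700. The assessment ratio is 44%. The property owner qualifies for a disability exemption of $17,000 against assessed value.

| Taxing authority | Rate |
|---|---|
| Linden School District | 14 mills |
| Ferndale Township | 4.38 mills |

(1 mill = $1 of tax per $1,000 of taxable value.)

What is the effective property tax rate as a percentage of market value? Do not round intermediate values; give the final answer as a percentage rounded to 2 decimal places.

0.71%

Assessed value = $322,700 × 0.44 = $141,988
Taxable value = $141,988 − $17,000 = $124,988
Linden School District: $124,988 × 0.014 = $1,749.832
Ferndale Township: $124,988 × 0.00438 = $547.44744
Total tax = $2,297.27944
Effective rate = $2,297.27944 ÷ $322,700 = 0.71% of market value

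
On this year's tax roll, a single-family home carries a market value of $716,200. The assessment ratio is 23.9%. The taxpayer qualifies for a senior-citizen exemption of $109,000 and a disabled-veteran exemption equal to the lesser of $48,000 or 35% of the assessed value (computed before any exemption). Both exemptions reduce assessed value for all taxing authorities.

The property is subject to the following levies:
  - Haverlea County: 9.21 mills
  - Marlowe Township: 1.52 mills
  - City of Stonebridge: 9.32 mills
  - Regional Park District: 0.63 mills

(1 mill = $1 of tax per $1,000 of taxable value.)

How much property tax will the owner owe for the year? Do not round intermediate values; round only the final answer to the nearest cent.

$293.07

Assessed value = $716,200 × 0.239 = $171,171.8
Disabled-veteran exemption = min($48,000, 35% × $171,171.8) = min($48,000, $59,910.13) = $48,000 (dollar cap binds)
Taxable value = $171,171.8 − $109,000 − $48,000 = $14,171.8
Haverlea County: $14,171.8 × 0.00921 = $130.522278
Marlowe Township: $14,171.8 × 0.00152 = $21.541136
City of Stonebridge: $14,171.8 × 0.00932 = $132.081176
Regional Park District: $14,171.8 × 0.00063 = $8.928234
Total = $293.072824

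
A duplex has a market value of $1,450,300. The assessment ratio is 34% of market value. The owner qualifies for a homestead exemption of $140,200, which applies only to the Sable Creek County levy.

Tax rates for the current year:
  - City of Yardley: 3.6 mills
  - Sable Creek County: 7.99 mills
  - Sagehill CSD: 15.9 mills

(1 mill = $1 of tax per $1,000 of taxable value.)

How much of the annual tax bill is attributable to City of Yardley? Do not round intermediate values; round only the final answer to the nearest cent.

$1,775.17

Assessed value = $1,450,300 × 0.34 = $493,102
City of Yardley taxable value = $493,102 (exemption does not apply)
City of Yardley levy = $493,102 × 0.0036 = $1,775.1672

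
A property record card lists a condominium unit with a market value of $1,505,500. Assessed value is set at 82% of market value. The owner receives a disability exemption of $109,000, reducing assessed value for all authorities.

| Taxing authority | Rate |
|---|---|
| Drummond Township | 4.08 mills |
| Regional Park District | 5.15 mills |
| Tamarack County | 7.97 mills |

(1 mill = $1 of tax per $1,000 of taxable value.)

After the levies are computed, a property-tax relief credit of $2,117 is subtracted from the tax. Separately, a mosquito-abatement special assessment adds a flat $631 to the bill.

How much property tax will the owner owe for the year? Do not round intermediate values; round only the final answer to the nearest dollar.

$17,873

Assessed value = $1,505,500 × 0.82 = $1,234,510
Taxable value = $1,234,510 − $109,000 = $1,125,510
Drummond Township: $1,125,510 × 0.00408 = $4,592.0808
Regional Park District: $1,125,510 × 0.00515 = $5,796.3765
Tamarack County: $1,125,510 × 0.00797 = $8,970.3147
Levies subtotal = $19,358.772
After credit = $19,358.772 − $2,117 = $17,241.772
Total = $17,241.772 + $631 = $17,872.772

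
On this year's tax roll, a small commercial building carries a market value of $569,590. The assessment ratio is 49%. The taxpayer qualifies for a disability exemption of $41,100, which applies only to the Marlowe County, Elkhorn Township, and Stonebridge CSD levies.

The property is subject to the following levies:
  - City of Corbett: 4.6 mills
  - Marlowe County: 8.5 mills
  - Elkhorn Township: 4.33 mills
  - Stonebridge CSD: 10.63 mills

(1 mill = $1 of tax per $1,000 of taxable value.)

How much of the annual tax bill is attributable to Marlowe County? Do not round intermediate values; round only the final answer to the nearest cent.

Assessed value = $569,590 × 0.49 = $279,099.1
Marlowe County taxable value = $279,099.1 − $41,100 = $237,999.1
Marlowe County levy = $237,999.1 × 0.0085 = $2,022.99235

$2,022.99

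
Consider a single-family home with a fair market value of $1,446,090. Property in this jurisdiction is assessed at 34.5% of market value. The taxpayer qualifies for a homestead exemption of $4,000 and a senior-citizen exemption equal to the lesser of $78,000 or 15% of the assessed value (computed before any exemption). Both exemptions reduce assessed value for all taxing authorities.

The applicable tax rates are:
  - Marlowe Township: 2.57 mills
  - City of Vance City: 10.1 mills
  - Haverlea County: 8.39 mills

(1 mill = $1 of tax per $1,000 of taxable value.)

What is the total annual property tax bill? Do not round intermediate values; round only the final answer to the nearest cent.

Assessed value = $1,446,090 × 0.345 = $498,901.05
Senior-citizen exemption = min($78,000, 15% × $498,901.05) = min($78,000, $74,835.1575) = $74,835.1575 (percentage binds)
Taxable value = $498,901.05 − $4,000 − $74,835.1575 = $420,065.8925
Marlowe Township: $420,065.8925 × 0.00257 = $1,079.569343725
City of Vance City: $420,065.8925 × 0.0101 = $4,242.66551425
Haverlea County: $420,065.8925 × 0.00839 = $3,524.352838075
Total = $8,846.58769605

$8,846.59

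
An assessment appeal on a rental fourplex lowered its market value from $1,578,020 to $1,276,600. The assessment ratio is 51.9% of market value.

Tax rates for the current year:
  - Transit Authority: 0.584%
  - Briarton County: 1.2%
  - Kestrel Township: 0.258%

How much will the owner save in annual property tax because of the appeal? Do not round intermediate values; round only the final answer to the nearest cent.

Old assessed value = $1,578,020 × 0.519 = $818,992.38
New assessed value = $1,276,600 × 0.519 = $662,555.4
Combined rate = 0.00584 + 0.012 + 0.00258 = 0.02042
Old tax = $818,992.38 × 0.02042 = $16,723.8243996
New tax = $662,555.4 × 0.02042 = $13,529.381268
Reduction = $16,723.8243996 − $13,529.381268 = $3,194.4431316

$3,194.44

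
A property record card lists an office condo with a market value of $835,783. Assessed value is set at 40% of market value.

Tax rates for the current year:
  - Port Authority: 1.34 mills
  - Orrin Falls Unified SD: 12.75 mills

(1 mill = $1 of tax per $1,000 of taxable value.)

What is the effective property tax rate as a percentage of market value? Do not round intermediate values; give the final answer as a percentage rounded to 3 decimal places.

Assessed value = $835,783 × 0.4 = $334,313.2
Port Authority: $334,313.2 × 0.00134 = $447.979688
Orrin Falls Unified SD: $334,313.2 × 0.01275 = $4,262.4933
Total tax = $4,710.472988
Effective rate = $4,710.472988 ÷ $835,783 = 0.564% of market value

0.564%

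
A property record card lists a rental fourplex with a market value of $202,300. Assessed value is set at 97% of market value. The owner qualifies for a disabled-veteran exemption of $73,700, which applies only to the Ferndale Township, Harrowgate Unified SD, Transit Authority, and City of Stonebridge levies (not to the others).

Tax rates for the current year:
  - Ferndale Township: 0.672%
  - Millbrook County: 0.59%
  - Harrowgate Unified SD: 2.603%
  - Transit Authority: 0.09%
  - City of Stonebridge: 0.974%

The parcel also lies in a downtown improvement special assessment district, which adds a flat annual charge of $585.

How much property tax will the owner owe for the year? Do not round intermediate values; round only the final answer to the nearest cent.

Assessed value = $202,300 × 0.97 = $196,231
Ferndale Township: ($196,231 − $73,700) × 0.00672 = $122,531 × 0.00672 = $823.40832
Millbrook County: $196,231 × 0.0059 = $1,157.7629
Harrowgate Unified SD: ($196,231 − $73,700) × 0.02603 = $122,531 × 0.02603 = $3,189.48193
Transit Authority: ($196,231 − $73,700) × 0.0009 = $122,531 × 0.0009 = $110.2779
City of Stonebridge: ($196,231 − $73,700) × 0.00974 = $122,531 × 0.00974 = $1,193.45194
Levies subtotal = $6,474.38299
Total = $6,474.38299 + $585 = $7,059.38299

$7,059.38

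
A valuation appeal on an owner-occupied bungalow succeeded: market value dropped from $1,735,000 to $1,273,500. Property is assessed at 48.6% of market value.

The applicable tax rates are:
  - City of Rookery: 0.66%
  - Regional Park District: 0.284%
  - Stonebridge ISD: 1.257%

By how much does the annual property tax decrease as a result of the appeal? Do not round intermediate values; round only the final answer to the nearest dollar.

Old assessed value = $1,735,000 × 0.486 = $843,210
New assessed value = $1,273,500 × 0.486 = $618,921
Combined rate = 0.0066 + 0.00284 + 0.01257 = 0.02201
Old tax = $843,210 × 0.02201 = $18,559.0521
New tax = $618,921 × 0.02201 = $13,622.45121
Reduction = $18,559.0521 − $13,622.45121 = $4,936.60089

$4,937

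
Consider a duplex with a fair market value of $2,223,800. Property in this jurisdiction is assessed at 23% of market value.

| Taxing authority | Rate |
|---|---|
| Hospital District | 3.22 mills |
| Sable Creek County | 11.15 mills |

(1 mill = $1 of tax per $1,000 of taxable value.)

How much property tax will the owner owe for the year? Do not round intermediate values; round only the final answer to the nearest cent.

$7,349.88

Assessed value = $2,223,800 × 0.23 = $511,474
Hospital District: $511,474 × 0.00322 = $1,646.94628
Sable Creek County: $511,474 × 0.01115 = $5,702.9351
Total = $1,646.94628 + $5,702.9351 = $7,349.88138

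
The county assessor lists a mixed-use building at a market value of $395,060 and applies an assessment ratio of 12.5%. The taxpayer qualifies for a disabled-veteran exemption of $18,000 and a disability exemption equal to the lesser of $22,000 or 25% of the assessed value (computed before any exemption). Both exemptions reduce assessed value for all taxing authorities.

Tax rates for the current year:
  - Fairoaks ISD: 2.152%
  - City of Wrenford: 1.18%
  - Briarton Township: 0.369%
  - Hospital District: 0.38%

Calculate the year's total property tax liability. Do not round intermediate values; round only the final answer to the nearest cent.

Assessed value = $395,060 × 0.125 = $49,382.5
Disability exemption = min($22,000, 25% × $49,382.5) = min($22,000, $12,345.625) = $12,345.625 (percentage binds)
Taxable value = $49,382.5 − $18,000 − $12,345.625 = $19,036.875
Fairoaks ISD: $19,036.875 × 0.02152 = $409.67355
City of Wrenford: $19,036.875 × 0.0118 = $224.635125
Briarton Township: $19,036.875 × 0.00369 = $70.24606875
Hospital District: $19,036.875 × 0.0038 = $72.340125
Total = $776.89486875

$776.89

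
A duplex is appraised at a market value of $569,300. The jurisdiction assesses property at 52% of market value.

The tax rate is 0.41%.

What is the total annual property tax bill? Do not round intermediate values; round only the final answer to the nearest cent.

Assessed value = $569,300 × 0.52 = $296,036
Tax = $296,036 × 0.0041 = $1,213.7476

$1,213.75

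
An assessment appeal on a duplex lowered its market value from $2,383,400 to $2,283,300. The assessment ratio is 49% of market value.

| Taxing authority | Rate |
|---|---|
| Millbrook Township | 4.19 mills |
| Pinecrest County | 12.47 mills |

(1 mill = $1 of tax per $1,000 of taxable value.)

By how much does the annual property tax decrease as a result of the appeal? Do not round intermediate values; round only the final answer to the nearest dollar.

$817

Old assessed value = $2,383,400 × 0.49 = $1,167,866
New assessed value = $2,283,300 × 0.49 = $1,118,817
Combined rate = 0.00419 + 0.01247 = 0.01666
Old tax = $1,167,866 × 0.01666 = $19,456.64756
New tax = $1,118,817 × 0.01666 = $18,639.49122
Reduction = $19,456.64756 − $18,639.49122 = $817.15634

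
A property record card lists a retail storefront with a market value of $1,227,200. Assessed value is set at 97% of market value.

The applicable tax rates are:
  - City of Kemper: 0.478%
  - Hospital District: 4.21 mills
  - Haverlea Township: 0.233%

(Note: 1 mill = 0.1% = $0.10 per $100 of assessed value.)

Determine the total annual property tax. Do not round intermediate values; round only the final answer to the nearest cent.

$13,475.15

Assessed value = $1,227,200 × 0.97 = $1,190,384
City of Kemper: $1,190,384 × 0.00478 = $5,690.03552
Hospital District: $1,190,384 × 0.00421 = $5,011.51664
Haverlea Township: $1,190,384 × 0.00233 = $2,773.59472
Total = $13,475.14688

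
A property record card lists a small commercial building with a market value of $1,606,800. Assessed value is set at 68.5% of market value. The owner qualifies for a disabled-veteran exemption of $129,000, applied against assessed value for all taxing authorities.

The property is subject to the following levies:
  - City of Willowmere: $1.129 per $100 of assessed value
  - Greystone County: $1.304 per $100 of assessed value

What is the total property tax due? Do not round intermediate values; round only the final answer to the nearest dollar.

Assessed value = $1,606,800 × 0.685 = $1,100,658
Taxable value = $1,100,658 − $129,000 = $971,658
City of Willowmere: $971,658 × 0.01129 = $10,970.01882
Greystone County: $971,658 × 0.01304 = $12,670.42032
Total = $10,970.01882 + $12,670.42032 = $23,640.43914

$23,640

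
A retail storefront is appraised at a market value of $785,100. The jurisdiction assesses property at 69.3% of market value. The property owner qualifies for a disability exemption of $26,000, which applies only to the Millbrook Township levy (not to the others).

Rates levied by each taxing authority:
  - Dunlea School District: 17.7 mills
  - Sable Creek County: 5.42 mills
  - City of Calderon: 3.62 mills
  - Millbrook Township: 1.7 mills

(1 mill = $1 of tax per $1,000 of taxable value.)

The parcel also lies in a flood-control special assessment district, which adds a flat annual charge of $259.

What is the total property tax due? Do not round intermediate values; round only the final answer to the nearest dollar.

Assessed value = $785,100 × 0.693 = $544,074.3
Dunlea School District: $544,074.3 × 0.0177 = $9,630.11511
Sable Creek County: $544,074.3 × 0.00542 = $2,948.882706
City of Calderon: $544,074.3 × 0.00362 = $1,969.548966
Millbrook Township: ($544,074.3 − $26,000) × 0.0017 = $518,074.3 × 0.0017 = $880.72631
Levies subtotal = $15,429.273092
Total = $15,429.273092 + $259 = $15,688.273092

$15,688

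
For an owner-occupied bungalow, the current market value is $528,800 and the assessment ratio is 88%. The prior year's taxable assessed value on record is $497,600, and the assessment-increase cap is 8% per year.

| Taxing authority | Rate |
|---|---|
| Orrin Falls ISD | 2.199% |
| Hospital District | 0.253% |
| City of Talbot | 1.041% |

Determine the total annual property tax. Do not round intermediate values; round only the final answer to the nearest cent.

Uncapped assessed value = $528,800 × 0.88 = $465,344
Cap limit = $497,600 × 1.08 = $537,408
Taxable assessed value = min($465,344, $537,408) = $465,344 (cap does not bind)
Orrin Falls ISD: $465,344 × 0.02199 = $10,232.91456
Hospital District: $465,344 × 0.00253 = $1,177.32032
City of Talbot: $465,344 × 0.01041 = $4,844.23104
Total = $16,254.46592

$16,254.47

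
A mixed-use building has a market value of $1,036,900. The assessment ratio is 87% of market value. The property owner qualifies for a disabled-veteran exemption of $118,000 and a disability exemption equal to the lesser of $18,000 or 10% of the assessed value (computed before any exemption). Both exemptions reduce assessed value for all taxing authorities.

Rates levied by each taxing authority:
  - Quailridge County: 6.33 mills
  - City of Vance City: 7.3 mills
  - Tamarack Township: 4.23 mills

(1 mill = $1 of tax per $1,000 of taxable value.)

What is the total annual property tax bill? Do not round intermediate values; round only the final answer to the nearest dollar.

Assessed value = $1,036,900 × 0.87 = $902,103
Disability exemption = min($18,000, 10% × $902,103) = min($18,000, $90,210.3) = $18,000 (dollar cap binds)
Taxable value = $902,103 − $118,000 − $18,000 = $766,103
Quailridge County: $766,103 × 0.00633 = $4,849.43199
City of Vance City: $766,103 × 0.0073 = $5,592.5519
Tamarack Township: $766,103 × 0.00423 = $3,240.61569
Total = $13,682.59958

$13,683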